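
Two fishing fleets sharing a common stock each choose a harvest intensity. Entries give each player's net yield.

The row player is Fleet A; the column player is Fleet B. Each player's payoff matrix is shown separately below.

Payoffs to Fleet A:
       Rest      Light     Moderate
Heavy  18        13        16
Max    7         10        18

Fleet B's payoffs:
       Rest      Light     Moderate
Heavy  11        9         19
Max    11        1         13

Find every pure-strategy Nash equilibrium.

Check each profile: it is a Nash equilibrium iff no player can strictly gain by switching unilaterally.
(Heavy, Rest): Fleet B can switch to Moderate (11 → 19). Not NE.
(Heavy, Light): Fleet B can switch to Rest (9 → 11). Not NE.
(Heavy, Moderate): Fleet A can switch to Max (16 → 18). Not NE.
(Max, Rest): Fleet A can switch to Heavy (7 → 18). Not NE.
(Max, Light): Fleet A can switch to Heavy (10 → 13). Not NE.
(Max, Moderate): Fleet A gets 18, best alternative 16; Fleet B gets 13, best alternative 11. No profitable deviation — NE.

Pure NE: (Max, Moderate)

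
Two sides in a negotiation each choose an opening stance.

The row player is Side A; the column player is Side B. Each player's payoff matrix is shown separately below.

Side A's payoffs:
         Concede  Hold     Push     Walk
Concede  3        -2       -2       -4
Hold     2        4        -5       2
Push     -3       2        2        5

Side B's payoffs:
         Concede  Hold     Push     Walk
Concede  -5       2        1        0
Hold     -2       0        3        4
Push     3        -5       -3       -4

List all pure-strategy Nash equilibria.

There is no pure-strategy Nash equilibrium.

(Concede, Concede): Side B can switch to Hold (-5 → 2). Not NE.
(Concede, Hold): Side A can switch to Hold (-2 → 4). Not NE.
(Concede, Push): Side A can switch to Push (-2 → 2). Not NE.
(Concede, Walk): Side A can switch to Hold (-4 → 2). Not NE.
(Hold, Concede): Side A can switch to Concede (2 → 3). Not NE.
(Hold, Hold): Side B can switch to Push (0 → 3). Not NE.
(Hold, Push): Side A can switch to Concede (-5 → -2). Not NE.
(Hold, Walk): Side A can switch to Push (2 → 5). Not NE.
(The remaining 4 profiles each have a profitable deviation by the same check.)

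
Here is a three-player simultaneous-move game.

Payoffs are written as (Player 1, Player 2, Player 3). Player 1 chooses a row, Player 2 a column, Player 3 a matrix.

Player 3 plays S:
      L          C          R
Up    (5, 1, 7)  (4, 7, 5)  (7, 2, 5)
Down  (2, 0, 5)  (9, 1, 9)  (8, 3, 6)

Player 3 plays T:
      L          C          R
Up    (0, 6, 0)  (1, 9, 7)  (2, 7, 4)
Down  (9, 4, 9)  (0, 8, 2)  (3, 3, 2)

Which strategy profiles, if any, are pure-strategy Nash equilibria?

(Up, L, S): Player 2 can switch to C (1 → 7). Not NE.
(Up, L, T): Player 1 can switch to Down (0 → 9). Not NE.
(Up, C, S): Player 1 can switch to Down (4 → 9). Not NE.
(Up, C, T): Player 1 gets 1, best alternative 0; Player 2 gets 9, best alternative 7; Player 3 gets 7, best alternative 5. No profitable deviation — NE.
(Up, R, S): Player 1 can switch to Down (7 → 8). Not NE.
(Up, R, T): Player 1 can switch to Down (2 → 3). Not NE.
(Down, L, S): Player 1 can switch to Up (2 → 5). Not NE.
(Down, L, T): Player 2 can switch to C (4 → 8). Not NE.
(Down, C, S): Player 2 can switch to R (1 → 3). Not NE.
(Down, C, T): Player 1 can switch to Up (0 → 1). Not NE.
(Down, R, S): Player 1 gets 8, best alternative 7; Player 2 gets 3, best alternative 1; Player 3 gets 6, best alternative 2. No profitable deviation — NE.
(Down, R, T): Player 2 can switch to L (3 → 4). Not NE.

(Up, C, T) and (Down, R, S)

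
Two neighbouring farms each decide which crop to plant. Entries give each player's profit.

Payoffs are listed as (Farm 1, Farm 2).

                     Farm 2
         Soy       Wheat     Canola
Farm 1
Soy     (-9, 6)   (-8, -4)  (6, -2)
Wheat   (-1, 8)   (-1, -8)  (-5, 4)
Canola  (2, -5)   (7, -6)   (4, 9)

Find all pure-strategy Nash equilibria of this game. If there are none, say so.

No pure-strategy Nash equilibrium.

(Soy, Soy): Farm 1 can switch to Wheat (-9 → -1). Not NE.
(Soy, Wheat): Farm 1 can switch to Wheat (-8 → -1). Not NE.
(Soy, Canola): Farm 2 can switch to Soy (-2 → 6). Not NE.
(Wheat, Soy): Farm 1 can switch to Canola (-1 → 2). Not NE.
(Wheat, Wheat): Farm 1 can switch to Canola (-1 → 7). Not NE.
(Wheat, Canola): Farm 1 can switch to Soy (-5 → 6). Not NE.
(Canola, Soy): Farm 2 can switch to Canola (-5 → 9). Not NE.
(Canola, Wheat): Farm 2 can switch to Soy (-6 → -5). Not NE.
(The remaining 1 profile has a profitable deviation by the same check.)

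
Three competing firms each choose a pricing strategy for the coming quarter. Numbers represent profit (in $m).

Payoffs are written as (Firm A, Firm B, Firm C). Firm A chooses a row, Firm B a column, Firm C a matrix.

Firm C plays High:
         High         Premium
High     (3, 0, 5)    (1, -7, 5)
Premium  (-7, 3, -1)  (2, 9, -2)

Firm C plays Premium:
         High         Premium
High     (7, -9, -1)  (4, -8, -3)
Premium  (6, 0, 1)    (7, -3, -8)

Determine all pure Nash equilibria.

For each player, find the best response to each opponent profile; mutual best responses are the pure NE.
Firm A against (High, High): payoffs 3, -7 → best response High.
Firm A against (High, Premium): payoffs 7, 6 → best response High.
Firm A against (Premium, High): payoffs 1, 2 → best response Premium.
Firm A against (Premium, Premium): payoffs 4, 7 → best response Premium.
Firm B against (High, High): payoffs 0, -7 → best response High.
Firm B against (High, Premium): payoffs -9, -8 → best response Premium.
Firm B against (Premium, High): payoffs 3, 9 → best response Premium.
Firm B against (Premium, Premium): payoffs 0, -3 → best response High.
Firm C against (High, High): payoffs 5, -1 → best response High.
Firm C against (High, Premium): payoffs 5, -3 → best response High.
Firm C against (Premium, High): payoffs -1, 1 → best response Premium.
Firm C against (Premium, Premium): payoffs -2, -8 → best response High.
Mutual best responses: (High, High, High); (Premium, Premium, High).

Pure-strategy Nash equilibria: (High, High, High), (Premium, Premium, High)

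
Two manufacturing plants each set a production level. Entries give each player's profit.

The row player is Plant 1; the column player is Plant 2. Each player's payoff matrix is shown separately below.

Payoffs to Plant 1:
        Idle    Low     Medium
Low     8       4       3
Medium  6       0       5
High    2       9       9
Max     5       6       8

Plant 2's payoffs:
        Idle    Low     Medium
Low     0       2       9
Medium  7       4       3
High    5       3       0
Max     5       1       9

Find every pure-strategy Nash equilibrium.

none

(Low, Idle): Plant 2 can switch to Low (0 → 2). Not NE.
(Low, Low): Plant 1 can switch to High (4 → 9). Not NE.
(Low, Medium): Plant 1 can switch to Medium (3 → 5). Not NE.
(Medium, Idle): Plant 1 can switch to Low (6 → 8). Not NE.
(Medium, Low): Plant 1 can switch to Low (0 → 4). Not NE.
(Medium, Medium): Plant 1 can switch to High (5 → 9). Not NE.
(High, Idle): Plant 1 can switch to Low (2 → 8). Not NE.
(High, Low): Plant 2 can switch to Idle (3 → 5). Not NE.
(High, Medium): Plant 2 can switch to Idle (0 → 5). Not NE.
(Max, Idle): Plant 1 can switch to Low (5 → 8). Not NE.
(The remaining 2 profiles each have a profitable deviation by the same check.)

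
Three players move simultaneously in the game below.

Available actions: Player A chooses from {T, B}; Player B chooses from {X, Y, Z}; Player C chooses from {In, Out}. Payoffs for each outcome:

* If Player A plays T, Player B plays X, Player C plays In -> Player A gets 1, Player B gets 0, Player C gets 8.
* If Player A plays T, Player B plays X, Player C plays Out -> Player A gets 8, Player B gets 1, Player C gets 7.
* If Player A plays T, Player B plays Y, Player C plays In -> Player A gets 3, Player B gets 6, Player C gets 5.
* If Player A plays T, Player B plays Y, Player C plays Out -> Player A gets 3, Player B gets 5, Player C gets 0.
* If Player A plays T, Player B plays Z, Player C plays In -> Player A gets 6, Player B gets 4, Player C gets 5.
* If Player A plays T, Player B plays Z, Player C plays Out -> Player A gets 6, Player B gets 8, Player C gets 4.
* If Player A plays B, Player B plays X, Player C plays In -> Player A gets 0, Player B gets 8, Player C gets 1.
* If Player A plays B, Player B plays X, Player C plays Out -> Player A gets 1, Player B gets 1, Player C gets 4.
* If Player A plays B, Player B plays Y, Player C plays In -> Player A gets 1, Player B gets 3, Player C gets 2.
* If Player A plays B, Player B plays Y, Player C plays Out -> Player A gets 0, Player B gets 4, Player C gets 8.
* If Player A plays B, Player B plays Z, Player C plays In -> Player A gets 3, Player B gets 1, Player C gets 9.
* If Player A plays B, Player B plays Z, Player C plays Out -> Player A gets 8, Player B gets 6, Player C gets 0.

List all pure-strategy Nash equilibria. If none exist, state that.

(T, Y, In)

Player A against (X, In): payoffs 1, 0 → best response T.
Player A against (X, Out): payoffs 8, 1 → best response T.
Player A against (Y, In): payoffs 3, 1 → best response T.
Player A against (Y, Out): payoffs 3, 0 → best response T.
Player A against (Z, In): payoffs 6, 3 → best response T.
Player A against (Z, Out): payoffs 6, 8 → best response B.
Player B against (T, In): payoffs 0, 6, 4 → best response Y.
Player B against (T, Out): payoffs 1, 5, 8 → best response Z.
Player B against (B, In): payoffs 8, 3, 1 → best response X.
Player B against (B, Out): payoffs 1, 4, 6 → best response Z.
Player C against (T, X): payoffs 8, 7 → best response In.
Player C against (T, Y): payoffs 5, 0 → best response In.
Player C against (T, Z): payoffs 5, 4 → best response In.
Player C against (B, X): payoffs 1, 4 → best response Out.
Player C against (B, Y): payoffs 2, 8 → best response Out.
Player C against (B, Z): payoffs 9, 0 → best response In.
Mutual best responses: (T, Y, In).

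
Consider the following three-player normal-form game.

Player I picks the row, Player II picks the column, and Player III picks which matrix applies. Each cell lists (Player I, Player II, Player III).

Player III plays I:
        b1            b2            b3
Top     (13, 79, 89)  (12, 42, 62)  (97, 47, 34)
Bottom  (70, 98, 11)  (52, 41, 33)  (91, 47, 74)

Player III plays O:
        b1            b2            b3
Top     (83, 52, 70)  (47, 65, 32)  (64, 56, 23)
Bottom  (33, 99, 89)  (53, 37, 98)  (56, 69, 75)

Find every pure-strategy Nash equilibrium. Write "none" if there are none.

For each strategy profile, look for a profitable unilateral deviation.
(Top, b1, I): Player I can switch to Bottom (13 → 70). Not NE.
(Top, b1, O): Player II can switch to b2 (52 → 65). Not NE.
(Top, b2, I): Player I can switch to Bottom (12 → 52). Not NE.
(Top, b2, O): Player I can switch to Bottom (47 → 53). Not NE.
(Top, b3, I): Player II can switch to b1 (47 → 79). Not NE.
(Top, b3, O): Player II can switch to b2 (56 → 65). Not NE.
(Bottom, b1, I): Player III can switch to O (11 → 89). Not NE.
(Bottom, b1, O): Player I can switch to Top (33 → 83). Not NE.
(The remaining 4 profiles each have a profitable deviation by the same check.)

No pure-strategy Nash equilibrium.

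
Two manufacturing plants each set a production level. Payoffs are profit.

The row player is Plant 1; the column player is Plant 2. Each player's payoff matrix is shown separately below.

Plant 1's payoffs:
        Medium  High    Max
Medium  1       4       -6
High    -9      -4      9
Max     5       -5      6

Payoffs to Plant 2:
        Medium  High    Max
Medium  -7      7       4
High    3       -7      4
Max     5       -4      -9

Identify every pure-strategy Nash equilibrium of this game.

Pure-strategy Nash equilibria: (Medium, High), (High, Max), (Max, Medium)

Check each profile: it is a Nash equilibrium iff no player can strictly gain by switching unilaterally.
(Medium, Medium): Plant 1 can switch to Max (1 → 5). Not NE.
(Medium, High): Plant 1 gets 4, best alternative -4; Plant 2 gets 7, best alternative 4. No profitable deviation — NE.
(Medium, Max): Plant 1 can switch to High (-6 → 9). Not NE.
(High, Medium): Plant 1 can switch to Medium (-9 → 1). Not NE.
(High, High): Plant 1 can switch to Medium (-4 → 4). Not NE.
(High, Max): Plant 1 gets 9, best alternative 6; Plant 2 gets 4, best alternative 3. No profitable deviation — NE.
(Max, Medium): Plant 1 gets 5, best alternative 1; Plant 2 gets 5, best alternative -4. No profitable deviation — NE.
(Max, High): Plant 1 can switch to Medium (-5 → 4). Not NE.
(Max, Max): Plant 1 can switch to High (6 → 9). Not NE.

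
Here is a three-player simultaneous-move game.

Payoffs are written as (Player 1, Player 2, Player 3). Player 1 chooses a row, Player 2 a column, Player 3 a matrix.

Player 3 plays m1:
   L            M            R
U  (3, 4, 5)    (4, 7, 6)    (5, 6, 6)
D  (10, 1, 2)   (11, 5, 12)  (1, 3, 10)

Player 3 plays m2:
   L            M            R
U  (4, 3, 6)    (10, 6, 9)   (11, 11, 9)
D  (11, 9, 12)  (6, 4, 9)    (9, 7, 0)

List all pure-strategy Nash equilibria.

Player 1 against (L, m1): payoffs 3, 10 → best response D.
Player 1 against (L, m2): payoffs 4, 11 → best response D.
Player 1 against (M, m1): payoffs 4, 11 → best response D.
Player 1 against (M, m2): payoffs 10, 6 → best response U.
Player 1 against (R, m1): payoffs 5, 1 → best response U.
Player 1 against (R, m2): payoffs 11, 9 → best response U.
Player 2 against (U, m1): payoffs 4, 7, 6 → best response M.
Player 2 against (U, m2): payoffs 3, 6, 11 → best response R.
Player 2 against (D, m1): payoffs 1, 5, 3 → best response M.
Player 2 against (D, m2): payoffs 9, 4, 7 → best response L.
Player 3 against (U, L): payoffs 5, 6 → best response m2.
Player 3 against (U, M): payoffs 6, 9 → best response m2.
Player 3 against (U, R): payoffs 6, 9 → best response m2.
Player 3 against (D, L): payoffs 2, 12 → best response m2.
Player 3 against (D, M): payoffs 12, 9 → best response m1.
Player 3 against (D, R): payoffs 10, 0 → best response m1.
Mutual best responses: (U, R, m2); (D, L, m2); (D, M, m1).

Pure-strategy Nash equilibria: (U, R, m2) and (D, L, m2) and (D, M, m1)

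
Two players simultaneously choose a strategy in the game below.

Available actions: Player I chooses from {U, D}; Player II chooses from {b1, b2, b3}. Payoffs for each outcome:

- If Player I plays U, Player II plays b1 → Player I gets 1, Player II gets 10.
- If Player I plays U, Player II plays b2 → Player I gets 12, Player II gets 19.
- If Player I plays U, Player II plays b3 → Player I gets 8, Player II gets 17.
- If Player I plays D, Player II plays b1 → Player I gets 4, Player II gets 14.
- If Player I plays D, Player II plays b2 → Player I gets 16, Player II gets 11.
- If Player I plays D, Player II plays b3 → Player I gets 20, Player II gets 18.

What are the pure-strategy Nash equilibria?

(D, b3)

(U, b1): Player I can switch to D (1 → 4). Not NE.
(U, b2): Player I can switch to D (12 → 16). Not NE.
(U, b3): Player I can switch to D (8 → 20). Not NE.
(D, b1): Player II can switch to b3 (14 → 18). Not NE.
(D, b2): Player II can switch to b1 (11 → 14). Not NE.
(D, b3): Player I gets 20, best alternative 8; Player II gets 18, best alternative 14. No profitable deviation — NE.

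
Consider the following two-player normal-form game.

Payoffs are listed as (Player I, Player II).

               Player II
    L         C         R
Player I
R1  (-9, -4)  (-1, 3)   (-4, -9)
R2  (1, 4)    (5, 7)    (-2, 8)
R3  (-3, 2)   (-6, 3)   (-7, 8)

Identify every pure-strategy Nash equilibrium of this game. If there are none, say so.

(R1, L): Player I can switch to R2 (-9 → 1). Not NE.
(R1, C): Player I can switch to R2 (-1 → 5). Not NE.
(R1, R): Player I can switch to R2 (-4 → -2). Not NE.
(R2, L): Player II can switch to C (4 → 7). Not NE.
(R2, C): Player II can switch to R (7 → 8). Not NE.
(R2, R): Player I gets -2, best alternative -4; Player II gets 8, best alternative 7. No profitable deviation — NE.
(R3, L): Player I can switch to R2 (-3 → 1). Not NE.
(The remaining 2 profiles each have a profitable deviation by the same check.)

(R2, R)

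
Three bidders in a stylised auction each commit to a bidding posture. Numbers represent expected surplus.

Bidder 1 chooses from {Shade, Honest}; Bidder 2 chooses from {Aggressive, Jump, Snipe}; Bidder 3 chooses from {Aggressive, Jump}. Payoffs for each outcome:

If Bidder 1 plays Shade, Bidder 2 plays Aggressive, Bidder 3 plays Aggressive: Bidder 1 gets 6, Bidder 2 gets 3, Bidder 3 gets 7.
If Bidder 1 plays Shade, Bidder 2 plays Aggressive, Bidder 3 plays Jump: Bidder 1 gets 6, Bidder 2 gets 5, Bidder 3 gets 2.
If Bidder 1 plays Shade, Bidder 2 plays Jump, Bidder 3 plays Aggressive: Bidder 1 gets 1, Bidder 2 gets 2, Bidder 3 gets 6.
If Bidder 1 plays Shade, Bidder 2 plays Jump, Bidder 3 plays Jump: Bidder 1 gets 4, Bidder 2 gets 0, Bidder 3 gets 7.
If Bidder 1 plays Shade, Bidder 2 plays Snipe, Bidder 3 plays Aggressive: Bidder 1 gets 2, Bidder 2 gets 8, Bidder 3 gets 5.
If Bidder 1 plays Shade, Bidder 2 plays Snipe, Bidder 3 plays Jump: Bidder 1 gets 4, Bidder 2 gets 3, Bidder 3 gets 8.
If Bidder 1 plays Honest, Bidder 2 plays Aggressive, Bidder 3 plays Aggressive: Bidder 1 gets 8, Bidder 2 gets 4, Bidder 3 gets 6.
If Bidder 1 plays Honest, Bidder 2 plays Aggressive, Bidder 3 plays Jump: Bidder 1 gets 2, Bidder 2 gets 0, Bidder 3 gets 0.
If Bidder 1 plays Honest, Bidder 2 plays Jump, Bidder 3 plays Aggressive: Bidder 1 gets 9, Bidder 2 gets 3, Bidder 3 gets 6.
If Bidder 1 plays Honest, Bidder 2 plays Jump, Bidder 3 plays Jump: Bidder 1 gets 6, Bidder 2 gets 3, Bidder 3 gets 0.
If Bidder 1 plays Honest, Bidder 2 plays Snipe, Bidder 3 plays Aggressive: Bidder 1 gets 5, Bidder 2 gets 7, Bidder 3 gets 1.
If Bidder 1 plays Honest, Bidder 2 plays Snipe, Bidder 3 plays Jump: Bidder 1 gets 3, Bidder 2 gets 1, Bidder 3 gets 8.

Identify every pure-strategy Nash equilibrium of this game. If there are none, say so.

none

For each strategy profile, look for a profitable unilateral deviation.
(Shade, Aggressive, Aggressive): Bidder 1 can switch to Honest (6 → 8). Not NE.
(Shade, Aggressive, Jump): Bidder 3 can switch to Aggressive (2 → 7). Not NE.
(Shade, Jump, Aggressive): Bidder 1 can switch to Honest (1 → 9). Not NE.
(Shade, Jump, Jump): Bidder 1 can switch to Honest (4 → 6). Not NE.
(Shade, Snipe, Aggressive): Bidder 1 can switch to Honest (2 → 5). Not NE.
(Shade, Snipe, Jump): Bidder 2 can switch to Aggressive (3 → 5). Not NE.
(Honest, Aggressive, Aggressive): Bidder 2 can switch to Snipe (4 → 7). Not NE.
(Honest, Aggressive, Jump): Bidder 1 can switch to Shade (2 → 6). Not NE.
(Honest, Jump, Aggressive): Bidder 2 can switch to Aggressive (3 → 4). Not NE.
(Honest, Jump, Jump): Bidder 3 can switch to Aggressive (0 → 6). Not NE.
(Honest, Snipe, Aggressive): Bidder 3 can switch to Jump (1 → 8). Not NE.
(Honest, Snipe, Jump): Bidder 1 can switch to Shade (3 → 4). Not NE.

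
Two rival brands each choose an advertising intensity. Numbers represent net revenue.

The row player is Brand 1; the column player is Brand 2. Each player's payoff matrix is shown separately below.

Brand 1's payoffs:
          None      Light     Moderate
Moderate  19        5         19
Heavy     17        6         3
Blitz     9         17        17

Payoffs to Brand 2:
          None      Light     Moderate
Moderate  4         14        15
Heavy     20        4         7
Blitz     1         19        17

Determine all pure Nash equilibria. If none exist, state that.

(Moderate, Moderate); (Blitz, Light)

Brand 1 against None: payoffs 19, 17, 9 → best response Moderate.
Brand 1 against Light: payoffs 5, 6, 17 → best response Blitz.
Brand 1 against Moderate: payoffs 19, 3, 17 → best response Moderate.
Brand 2 against Moderate: payoffs 4, 14, 15 → best response Moderate.
Brand 2 against Heavy: payoffs 20, 4, 7 → best response None.
Brand 2 against Blitz: payoffs 1, 19, 17 → best response Light.
Mutual best responses: (Moderate, Moderate); (Blitz, Light).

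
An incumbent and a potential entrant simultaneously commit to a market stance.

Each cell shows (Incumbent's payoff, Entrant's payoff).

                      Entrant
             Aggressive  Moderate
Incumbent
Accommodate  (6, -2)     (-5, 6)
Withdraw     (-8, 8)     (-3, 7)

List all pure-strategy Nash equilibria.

There is no pure-strategy Nash equilibrium.

Incumbent against Aggressive: payoffs 6, -8 → best response Accommodate.
Incumbent against Moderate: payoffs -5, -3 → best response Withdraw.
Entrant against Accommodate: payoffs -2, 6 → best response Moderate.
Entrant against Withdraw: payoffs 8, 7 → best response Aggressive.
No profile is a mutual best response for all players.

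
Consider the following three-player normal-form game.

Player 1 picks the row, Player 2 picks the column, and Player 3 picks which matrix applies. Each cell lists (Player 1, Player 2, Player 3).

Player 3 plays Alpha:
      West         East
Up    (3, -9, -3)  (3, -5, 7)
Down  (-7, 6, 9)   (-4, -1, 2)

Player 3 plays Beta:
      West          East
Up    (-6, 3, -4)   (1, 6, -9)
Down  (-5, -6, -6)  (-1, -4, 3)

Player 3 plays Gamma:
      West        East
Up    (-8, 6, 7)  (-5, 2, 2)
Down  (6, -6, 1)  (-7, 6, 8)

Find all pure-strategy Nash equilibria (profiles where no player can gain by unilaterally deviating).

(Up, West, Alpha): Player 2 can switch to East (-9 → -5). Not NE.
(Up, West, Beta): Player 1 can switch to Down (-6 → -5). Not NE.
(Up, West, Gamma): Player 1 can switch to Down (-8 → 6). Not NE.
(Up, East, Alpha): Player 1 gets 3, best alternative -4; Player 2 gets -5, best alternative -9; Player 3 gets 7, best alternative 2. No profitable deviation — NE.
(Up, East, Beta): Player 3 can switch to Alpha (-9 → 7). Not NE.
(Up, East, Gamma): Player 2 can switch to West (2 → 6). Not NE.
(Down, West, Alpha): Player 1 can switch to Up (-7 → 3). Not NE.
(Down, West, Beta): Player 2 can switch to East (-6 → -4). Not NE.
(Down, West, Gamma): Player 2 can switch to East (-6 → 6). Not NE.
(The remaining 3 profiles each have a profitable deviation by the same check.)

Pure NE: (Up, East, Alpha)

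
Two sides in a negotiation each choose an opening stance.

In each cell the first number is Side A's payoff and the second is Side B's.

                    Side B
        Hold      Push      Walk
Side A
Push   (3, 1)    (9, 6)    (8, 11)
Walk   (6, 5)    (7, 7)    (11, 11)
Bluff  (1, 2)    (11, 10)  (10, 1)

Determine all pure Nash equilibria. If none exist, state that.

(Walk, Walk), (Bluff, Push)

Mark each player's best response to every combination of opponents' strategies; a profile where every player is best-responding is a pure Nash equilibrium.
Side A against Hold: payoffs 3, 6, 1 → best response Walk.
Side A against Push: payoffs 9, 7, 11 → best response Bluff.
Side A against Walk: payoffs 8, 11, 10 → best response Walk.
Side B against Push: payoffs 1, 6, 11 → best response Walk.
Side B against Walk: payoffs 5, 7, 11 → best response Walk.
Side B against Bluff: payoffs 2, 10, 1 → best response Push.
Mutual best responses: (Walk, Walk); (Bluff, Push).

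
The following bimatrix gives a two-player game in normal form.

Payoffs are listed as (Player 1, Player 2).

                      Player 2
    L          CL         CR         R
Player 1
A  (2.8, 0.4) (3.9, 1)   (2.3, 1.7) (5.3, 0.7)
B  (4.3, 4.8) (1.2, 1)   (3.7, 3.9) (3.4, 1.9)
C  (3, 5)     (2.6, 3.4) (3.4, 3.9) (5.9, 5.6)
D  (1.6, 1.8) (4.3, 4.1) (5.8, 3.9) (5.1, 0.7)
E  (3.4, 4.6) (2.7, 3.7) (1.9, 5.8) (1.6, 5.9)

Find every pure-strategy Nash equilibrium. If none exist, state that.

The pure Nash equilibria are (B, L), (C, R), (D, CL).

For each player, find the best response to each opponent profile; mutual best responses are the pure NE.
Player 1 against L: payoffs 2.8, 4.3, 3, 1.6, 3.4 → best response B.
Player 1 against CL: payoffs 3.9, 1.2, 2.6, 4.3, 2.7 → best response D.
Player 1 against CR: payoffs 2.3, 3.7, 3.4, 5.8, 1.9 → best response D.
Player 1 against R: payoffs 5.3, 3.4, 5.9, 5.1, 1.6 → best response C.
Player 2 against A: payoffs 0.4, 1, 1.7, 0.7 → best response CR.
Player 2 against B: payoffs 4.8, 1, 3.9, 1.9 → best response L.
Player 2 against C: payoffs 5, 3.4, 3.9, 5.6 → best response R.
Player 2 against D: payoffs 1.8, 4.1, 3.9, 0.7 → best response CL.
Player 2 against E: payoffs 4.6, 3.7, 5.8, 5.9 → best response R.
Mutual best responses: (B, L); (C, R); (D, CL).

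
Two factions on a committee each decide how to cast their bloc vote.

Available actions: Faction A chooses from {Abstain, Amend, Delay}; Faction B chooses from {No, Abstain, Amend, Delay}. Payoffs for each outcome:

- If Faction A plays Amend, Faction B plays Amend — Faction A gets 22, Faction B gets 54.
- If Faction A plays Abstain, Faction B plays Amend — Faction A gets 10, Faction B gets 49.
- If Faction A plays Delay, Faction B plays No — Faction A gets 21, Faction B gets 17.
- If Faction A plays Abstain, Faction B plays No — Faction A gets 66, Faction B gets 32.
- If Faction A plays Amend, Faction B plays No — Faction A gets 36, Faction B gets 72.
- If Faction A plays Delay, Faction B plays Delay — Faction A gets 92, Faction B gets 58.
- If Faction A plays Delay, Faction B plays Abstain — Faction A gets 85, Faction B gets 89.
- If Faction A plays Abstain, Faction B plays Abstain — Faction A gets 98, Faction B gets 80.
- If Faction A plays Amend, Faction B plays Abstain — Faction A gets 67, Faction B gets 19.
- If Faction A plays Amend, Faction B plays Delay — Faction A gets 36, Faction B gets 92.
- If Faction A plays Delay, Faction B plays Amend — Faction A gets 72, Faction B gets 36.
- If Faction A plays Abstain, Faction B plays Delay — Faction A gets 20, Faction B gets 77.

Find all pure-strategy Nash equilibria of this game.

(Abstain, No): Faction B can switch to Abstain (32 → 80). Not NE.
(Abstain, Abstain): Faction A gets 98, best alternative 85; Faction B gets 80, best alternative 77. No profitable deviation — NE.
(Abstain, Amend): Faction A can switch to Amend (10 → 22). Not NE.
(Abstain, Delay): Faction A can switch to Amend (20 → 36). Not NE.
(Amend, No): Faction A can switch to Abstain (36 → 66). Not NE.
(Amend, Abstain): Faction A can switch to Abstain (67 → 98). Not NE.
(Amend, Amend): Faction A can switch to Delay (22 → 72). Not NE.
(Amend, Delay): Faction A can switch to Delay (36 → 92). Not NE.
(Delay, No): Faction A can switch to Abstain (21 → 66). Not NE.
(Delay, Abstain): Faction A can switch to Abstain (85 → 98). Not NE.
(Delay, Amend): Faction B can switch to Abstain (36 → 89). Not NE.
(Delay, Delay): Faction B can switch to Abstain (58 → 89). Not NE.

Pure NE: (Abstain, Abstain)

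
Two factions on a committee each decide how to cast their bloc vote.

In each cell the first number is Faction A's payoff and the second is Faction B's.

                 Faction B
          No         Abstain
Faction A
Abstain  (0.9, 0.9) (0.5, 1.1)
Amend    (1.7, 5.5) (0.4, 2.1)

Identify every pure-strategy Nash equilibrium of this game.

Faction A against No: payoffs 0.9, 1.7 → best response Amend.
Faction A against Abstain: payoffs 0.5, 0.4 → best response Abstain.
Faction B against Abstain: payoffs 0.9, 1.1 → best response Abstain.
Faction B against Amend: payoffs 5.5, 2.1 → best response No.
Mutual best responses: (Abstain, Abstain); (Amend, No).

Pure-strategy Nash equilibria: (Abstain, Abstain), (Amend, No)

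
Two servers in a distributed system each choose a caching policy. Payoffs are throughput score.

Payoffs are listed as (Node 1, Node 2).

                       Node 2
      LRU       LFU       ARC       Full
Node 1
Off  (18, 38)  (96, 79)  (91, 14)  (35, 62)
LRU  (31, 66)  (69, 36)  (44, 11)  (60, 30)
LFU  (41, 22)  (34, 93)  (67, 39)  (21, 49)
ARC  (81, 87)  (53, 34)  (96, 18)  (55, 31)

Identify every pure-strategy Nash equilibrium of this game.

(Off, LRU): Node 1 can switch to LRU (18 → 31). Not NE.
(Off, LFU): Node 1 gets 96, best alternative 69; Node 2 gets 79, best alternative 62. No profitable deviation — NE.
(Off, ARC): Node 1 can switch to ARC (91 → 96). Not NE.
(Off, Full): Node 1 can switch to LRU (35 → 60). Not NE.
(LRU, LRU): Node 1 can switch to LFU (31 → 41). Not NE.
(LRU, LFU): Node 1 can switch to Off (69 → 96). Not NE.
(LRU, ARC): Node 1 can switch to Off (44 → 91). Not NE.
(LRU, Full): Node 2 can switch to LRU (30 → 66). Not NE.
(LFU, LRU): Node 1 can switch to ARC (41 → 81). Not NE.
(ARC, LRU): Node 1 gets 81, best alternative 41; Node 2 gets 87, best alternative 34. No profitable deviation — NE.
(The remaining 6 profiles each have a profitable deviation by the same check.)

Pure-strategy Nash equilibria: (Off, LFU); (ARC, LRU)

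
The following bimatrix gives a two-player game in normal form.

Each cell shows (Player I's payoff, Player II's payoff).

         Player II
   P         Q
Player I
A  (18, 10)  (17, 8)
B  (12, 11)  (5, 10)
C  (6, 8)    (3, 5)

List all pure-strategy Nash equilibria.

The unique pure-strategy Nash equilibrium is (A, P).

Player I against P: payoffs 18, 12, 6 → best response A.
Player I against Q: payoffs 17, 5, 3 → best response A.
Player II against A: payoffs 10, 8 → best response P.
Player II against B: payoffs 11, 10 → best response P.
Player II against C: payoffs 8, 5 → best response P.
Mutual best responses: (A, P).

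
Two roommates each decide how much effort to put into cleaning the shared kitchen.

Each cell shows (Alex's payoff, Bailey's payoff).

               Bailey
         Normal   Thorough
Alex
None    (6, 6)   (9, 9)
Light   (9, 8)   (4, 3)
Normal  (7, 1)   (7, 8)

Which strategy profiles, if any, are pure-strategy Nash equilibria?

The pure Nash equilibria are (None, Thorough) and (Light, Normal).

For each strategy profile, look for a profitable unilateral deviation.
(None, Normal): Alex can switch to Light (6 → 9). Not NE.
(None, Thorough): Alex gets 9, best alternative 7; Bailey gets 9, best alternative 6. No profitable deviation — NE.
(Light, Normal): Alex gets 9, best alternative 7; Bailey gets 8, best alternative 3. No profitable deviation — NE.
(Light, Thorough): Alex can switch to None (4 → 9). Not NE.
(Normal, Normal): Alex can switch to Light (7 → 9). Not NE.
(Normal, Thorough): Alex can switch to None (7 → 9). Not NE.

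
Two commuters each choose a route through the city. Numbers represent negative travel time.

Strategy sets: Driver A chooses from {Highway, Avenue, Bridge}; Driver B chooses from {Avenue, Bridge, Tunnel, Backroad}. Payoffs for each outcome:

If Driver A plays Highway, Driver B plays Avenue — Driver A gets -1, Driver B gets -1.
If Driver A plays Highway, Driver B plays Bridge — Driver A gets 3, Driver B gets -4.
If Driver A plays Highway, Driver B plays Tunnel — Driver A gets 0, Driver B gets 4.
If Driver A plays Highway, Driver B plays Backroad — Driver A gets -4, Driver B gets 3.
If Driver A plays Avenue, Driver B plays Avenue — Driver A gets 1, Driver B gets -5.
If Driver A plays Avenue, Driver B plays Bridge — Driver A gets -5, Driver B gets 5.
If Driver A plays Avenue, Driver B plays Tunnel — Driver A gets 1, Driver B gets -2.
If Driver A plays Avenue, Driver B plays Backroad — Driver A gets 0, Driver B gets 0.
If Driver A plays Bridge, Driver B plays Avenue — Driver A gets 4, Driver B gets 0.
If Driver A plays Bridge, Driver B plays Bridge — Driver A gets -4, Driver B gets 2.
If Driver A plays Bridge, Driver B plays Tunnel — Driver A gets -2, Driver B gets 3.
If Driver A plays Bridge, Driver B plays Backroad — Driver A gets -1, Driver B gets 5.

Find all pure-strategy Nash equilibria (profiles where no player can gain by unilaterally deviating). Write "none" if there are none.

For each player, find the best response to each opponent profile; mutual best responses are the pure NE.
Driver A against Avenue: payoffs -1, 1, 4 → best response Bridge.
Driver A against Bridge: payoffs 3, -5, -4 → best response Highway.
Driver A against Tunnel: payoffs 0, 1, -2 → best response Avenue.
Driver A against Backroad: payoffs -4, 0, -1 → best response Avenue.
Driver B against Highway: payoffs -1, -4, 4, 3 → best response Tunnel.
Driver B against Avenue: payoffs -5, 5, -2, 0 → best response Bridge.
Driver B against Bridge: payoffs 0, 2, 3, 5 → best response Backroad.
No profile is a mutual best response for all players.

No pure-strategy Nash equilibrium.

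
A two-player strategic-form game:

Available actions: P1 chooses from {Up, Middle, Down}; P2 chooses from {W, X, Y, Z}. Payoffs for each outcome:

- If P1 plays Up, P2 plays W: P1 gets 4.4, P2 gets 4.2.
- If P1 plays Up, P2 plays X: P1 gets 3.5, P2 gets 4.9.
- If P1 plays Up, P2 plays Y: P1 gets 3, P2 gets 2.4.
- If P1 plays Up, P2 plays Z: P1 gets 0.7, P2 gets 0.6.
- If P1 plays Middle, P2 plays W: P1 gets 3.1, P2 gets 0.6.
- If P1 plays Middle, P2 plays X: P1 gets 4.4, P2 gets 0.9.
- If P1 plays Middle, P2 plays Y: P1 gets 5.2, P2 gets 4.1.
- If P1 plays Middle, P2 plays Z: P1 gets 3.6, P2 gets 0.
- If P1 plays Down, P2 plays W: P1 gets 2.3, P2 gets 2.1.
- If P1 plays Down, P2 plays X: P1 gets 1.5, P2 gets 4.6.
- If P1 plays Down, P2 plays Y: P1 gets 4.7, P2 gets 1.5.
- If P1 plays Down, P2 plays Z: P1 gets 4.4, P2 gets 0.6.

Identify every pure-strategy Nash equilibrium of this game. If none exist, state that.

For each strategy profile, look for a profitable unilateral deviation.
(Up, W): P2 can switch to X (4.2 → 4.9). Not NE.
(Up, X): P1 can switch to Middle (3.5 → 4.4). Not NE.
(Up, Y): P1 can switch to Middle (3 → 5.2). Not NE.
(Up, Z): P1 can switch to Middle (0.7 → 3.6). Not NE.
(Middle, W): P1 can switch to Up (3.1 → 4.4). Not NE.
(Middle, X): P2 can switch to Y (0.9 → 4.1). Not NE.
(Middle, Y): P1 gets 5.2, best alternative 4.7; P2 gets 4.1, best alternative 0.9. No profitable deviation — NE.
(The remaining 5 profiles each have a profitable deviation by the same check.)

(Middle, Y)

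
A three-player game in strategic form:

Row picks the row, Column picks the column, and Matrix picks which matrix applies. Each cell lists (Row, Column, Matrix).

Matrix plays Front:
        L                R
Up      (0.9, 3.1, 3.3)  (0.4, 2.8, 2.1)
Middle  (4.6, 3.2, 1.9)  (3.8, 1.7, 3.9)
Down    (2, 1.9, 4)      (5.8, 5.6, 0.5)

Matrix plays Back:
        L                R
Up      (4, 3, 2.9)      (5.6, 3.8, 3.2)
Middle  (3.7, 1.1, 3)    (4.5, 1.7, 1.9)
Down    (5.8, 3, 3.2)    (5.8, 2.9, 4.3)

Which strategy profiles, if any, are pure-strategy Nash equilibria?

This game has no pure Nash equilibrium.

For each player, find the best response to each opponent profile; mutual best responses are the pure NE.
Row against (L, Front): payoffs 0.9, 4.6, 2 → best response Middle.
Row against (L, Back): payoffs 4, 3.7, 5.8 → best response Down.
Row against (R, Front): payoffs 0.4, 3.8, 5.8 → best response Down.
Row against (R, Back): payoffs 5.6, 4.5, 5.8 → best response Down.
Column against (Up, Front): payoffs 3.1, 2.8 → best response L.
Column against (Up, Back): payoffs 3, 3.8 → best response R.
Column against (Middle, Front): payoffs 3.2, 1.7 → best response L.
Column against (Middle, Back): payoffs 1.1, 1.7 → best response R.
Column against (Down, Front): payoffs 1.9, 5.6 → best response R.
Column against (Down, Back): payoffs 3, 2.9 → best response L.
Matrix against (Up, L): payoffs 3.3, 2.9 → best response Front.
Matrix against (Up, R): payoffs 2.1, 3.2 → best response Back.
Matrix against (Middle, L): payoffs 1.9, 3 → best response Back.
Matrix against (Middle, R): payoffs 3.9, 1.9 → best response Front.
Matrix against (Down, L): payoffs 4, 3.2 → best response Front.
Matrix against (Down, R): payoffs 0.5, 4.3 → best response Back.
No profile is a mutual best response for all players.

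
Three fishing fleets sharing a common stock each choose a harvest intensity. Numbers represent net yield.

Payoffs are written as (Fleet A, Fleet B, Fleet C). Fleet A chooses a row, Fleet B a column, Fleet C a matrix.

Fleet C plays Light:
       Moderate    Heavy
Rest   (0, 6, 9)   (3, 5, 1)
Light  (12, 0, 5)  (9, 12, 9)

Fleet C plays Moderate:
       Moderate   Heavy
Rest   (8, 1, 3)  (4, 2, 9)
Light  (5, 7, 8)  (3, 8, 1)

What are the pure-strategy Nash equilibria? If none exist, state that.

For each strategy profile, look for a profitable unilateral deviation.
(Rest, Moderate, Light): Fleet A can switch to Light (0 → 12). Not NE.
(Rest, Moderate, Moderate): Fleet B can switch to Heavy (1 → 2). Not NE.
(Rest, Heavy, Light): Fleet A can switch to Light (3 → 9). Not NE.
(Rest, Heavy, Moderate): Fleet A gets 4, best alternative 3; Fleet B gets 2, best alternative 1; Fleet C gets 9, best alternative 1. No profitable deviation — NE.
(Light, Moderate, Light): Fleet B can switch to Heavy (0 → 12). Not NE.
(Light, Moderate, Moderate): Fleet A can switch to Rest (5 → 8). Not NE.
(Light, Heavy, Light): Fleet A gets 9, best alternative 3; Fleet B gets 12, best alternative 0; Fleet C gets 9, best alternative 1. No profitable deviation — NE.
(Light, Heavy, Moderate): Fleet A can switch to Rest (3 → 4). Not NE.

Pure-strategy Nash equilibria: (Rest, Heavy, Moderate) and (Light, Heavy, Light)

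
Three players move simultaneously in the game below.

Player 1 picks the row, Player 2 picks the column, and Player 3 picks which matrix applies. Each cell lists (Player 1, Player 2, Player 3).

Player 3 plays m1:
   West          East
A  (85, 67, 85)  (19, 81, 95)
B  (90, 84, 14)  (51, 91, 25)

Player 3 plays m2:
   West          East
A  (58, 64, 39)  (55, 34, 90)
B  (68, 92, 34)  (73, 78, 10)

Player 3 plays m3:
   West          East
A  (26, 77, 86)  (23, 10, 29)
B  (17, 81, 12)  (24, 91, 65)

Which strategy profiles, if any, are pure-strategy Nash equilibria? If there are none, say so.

Player 1 against (West, m1): payoffs 85, 90 → best response B.
Player 1 against (West, m2): payoffs 58, 68 → best response B.
Player 1 against (West, m3): payoffs 26, 17 → best response A.
Player 1 against (East, m1): payoffs 19, 51 → best response B.
Player 1 against (East, m2): payoffs 55, 73 → best response B.
Player 1 against (East, m3): payoffs 23, 24 → best response B.
Player 2 against (A, m1): payoffs 67, 81 → best response East.
Player 2 against (A, m2): payoffs 64, 34 → best response West.
Player 2 against (A, m3): payoffs 77, 10 → best response West.
Player 2 against (B, m1): payoffs 84, 91 → best response East.
Player 2 against (B, m2): payoffs 92, 78 → best response West.
Player 2 against (B, m3): payoffs 81, 91 → best response East.
Player 3 against (A, West): payoffs 85, 39, 86 → best response m3.
Player 3 against (A, East): payoffs 95, 90, 29 → best response m1.
Player 3 against (B, West): payoffs 14, 34, 12 → best response m2.
Player 3 against (B, East): payoffs 25, 10, 65 → best response m3.
Mutual best responses: (A, West, m3); (B, West, m2); (B, East, m3).

Pure-strategy Nash equilibria: (A, West, m3), (B, West, m2), (B, East, m3)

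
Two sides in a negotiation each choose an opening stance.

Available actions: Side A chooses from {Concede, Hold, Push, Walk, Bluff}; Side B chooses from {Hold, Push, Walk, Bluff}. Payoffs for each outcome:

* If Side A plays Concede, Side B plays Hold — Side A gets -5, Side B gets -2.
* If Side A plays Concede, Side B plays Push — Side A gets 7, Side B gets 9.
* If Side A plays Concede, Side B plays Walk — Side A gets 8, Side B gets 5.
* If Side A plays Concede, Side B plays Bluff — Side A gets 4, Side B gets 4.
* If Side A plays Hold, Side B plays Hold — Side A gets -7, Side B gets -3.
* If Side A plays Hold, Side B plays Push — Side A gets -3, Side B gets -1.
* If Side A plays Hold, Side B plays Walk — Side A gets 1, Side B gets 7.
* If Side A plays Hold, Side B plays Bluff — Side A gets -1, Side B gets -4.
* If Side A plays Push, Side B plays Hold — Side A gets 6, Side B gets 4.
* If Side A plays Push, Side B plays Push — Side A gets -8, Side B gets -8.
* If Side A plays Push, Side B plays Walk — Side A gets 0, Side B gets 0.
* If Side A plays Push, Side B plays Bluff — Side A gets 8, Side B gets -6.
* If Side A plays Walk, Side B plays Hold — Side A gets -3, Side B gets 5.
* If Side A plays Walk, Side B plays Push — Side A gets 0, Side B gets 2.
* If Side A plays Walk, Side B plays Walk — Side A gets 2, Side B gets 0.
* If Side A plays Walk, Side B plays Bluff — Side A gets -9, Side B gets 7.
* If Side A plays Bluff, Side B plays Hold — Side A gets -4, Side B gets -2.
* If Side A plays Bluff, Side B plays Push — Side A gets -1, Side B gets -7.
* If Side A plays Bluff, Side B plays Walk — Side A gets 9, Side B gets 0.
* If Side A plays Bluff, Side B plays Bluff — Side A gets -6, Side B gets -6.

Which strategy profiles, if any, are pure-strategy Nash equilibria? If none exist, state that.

Pure-strategy Nash equilibria: (Concede, Push); (Push, Hold); (Bluff, Walk)

(Concede, Hold): Side A can switch to Push (-5 → 6). Not NE.
(Concede, Push): Side A gets 7, best alternative 0; Side B gets 9, best alternative 5. No profitable deviation — NE.
(Concede, Walk): Side A can switch to Bluff (8 → 9). Not NE.
(Concede, Bluff): Side A can switch to Push (4 → 8). Not NE.
(Hold, Hold): Side A can switch to Concede (-7 → -5). Not NE.
(Hold, Push): Side A can switch to Concede (-3 → 7). Not NE.
(Hold, Walk): Side A can switch to Concede (1 → 8). Not NE.
(Hold, Bluff): Side A can switch to Concede (-1 → 4). Not NE.
(Push, Hold): Side A gets 6, best alternative -3; Side B gets 4, best alternative 0. No profitable deviation — NE.
(Push, Push): Side A can switch to Concede (-8 → 7). Not NE.
(Push, Walk): Side A can switch to Concede (0 → 8). Not NE.
(Push, Bluff): Side B can switch to Hold (-6 → 4). Not NE.
(Walk, Hold): Side A can switch to Push (-3 → 6). Not NE.
(Walk, Push): Side A can switch to Concede (0 → 7). Not NE.
(Bluff, Walk): Side A gets 9, best alternative 8; Side B gets 0, best alternative -2. No profitable deviation — NE.
(The remaining 5 profiles each have a profitable deviation by the same check.)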